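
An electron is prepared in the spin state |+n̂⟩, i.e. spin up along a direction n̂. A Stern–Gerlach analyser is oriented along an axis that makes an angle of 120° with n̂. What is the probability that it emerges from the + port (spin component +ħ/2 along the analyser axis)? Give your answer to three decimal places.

For spin-½, the probability of finding spin-up along an axis at angle θ to the initial spin direction is cos²(θ/2); spin-down is sin²(θ/2).
θ = 120°, so P = cos²(60°) ≈ 0.250.

0.250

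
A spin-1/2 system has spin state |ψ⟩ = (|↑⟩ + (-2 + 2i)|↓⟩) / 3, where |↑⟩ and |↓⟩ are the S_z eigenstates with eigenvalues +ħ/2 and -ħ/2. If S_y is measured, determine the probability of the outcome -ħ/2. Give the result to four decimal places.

|-y⟩ = (|↑⟩ - i|↓⟩)/√2, so ⟨-y|ψ⟩ = (-1 - 2i) / (√2·3).
P = |-1 - 2i|² / 18 = 5/18.

0.2778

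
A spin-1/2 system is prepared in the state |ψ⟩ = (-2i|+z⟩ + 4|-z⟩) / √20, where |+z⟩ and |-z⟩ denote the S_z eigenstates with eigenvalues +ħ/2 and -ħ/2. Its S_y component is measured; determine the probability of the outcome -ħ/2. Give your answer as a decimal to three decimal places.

0.100

|-y⟩ = (|+z⟩ - i|-z⟩)/√2, so ⟨-y|ψ⟩ = (2i) / (√2·√20).
P = |2i|² / 40 = 4/40.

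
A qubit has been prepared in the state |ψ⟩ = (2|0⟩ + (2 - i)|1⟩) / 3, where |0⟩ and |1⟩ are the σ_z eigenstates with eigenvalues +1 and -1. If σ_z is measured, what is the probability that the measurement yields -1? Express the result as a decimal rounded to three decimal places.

0.556

The -1 outcome corresponds to |1⟩. Its amplitude in |ψ⟩ is (2 - i)/3.
P = |2 - i|² / 9 = 5/9.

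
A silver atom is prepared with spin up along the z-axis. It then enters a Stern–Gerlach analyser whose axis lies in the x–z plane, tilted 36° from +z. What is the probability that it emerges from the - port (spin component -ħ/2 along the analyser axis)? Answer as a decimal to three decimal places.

0.095

For spin-½, the probability of finding spin-up along an axis at angle θ to the initial spin direction is cos²(θ/2); spin-down is sin²(θ/2).
θ = 36°, so P = sin²(18°) ≈ 0.095.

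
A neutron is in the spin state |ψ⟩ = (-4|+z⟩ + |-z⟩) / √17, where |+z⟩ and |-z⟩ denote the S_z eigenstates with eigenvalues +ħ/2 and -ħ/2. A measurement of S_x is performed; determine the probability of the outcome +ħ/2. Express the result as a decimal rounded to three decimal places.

|+x⟩ = (|+z⟩ + |-z⟩)/√2, so ⟨+x|ψ⟩ = (-3) / (√2·√17).
P = |-3|² / 34 = 9/34.

0.265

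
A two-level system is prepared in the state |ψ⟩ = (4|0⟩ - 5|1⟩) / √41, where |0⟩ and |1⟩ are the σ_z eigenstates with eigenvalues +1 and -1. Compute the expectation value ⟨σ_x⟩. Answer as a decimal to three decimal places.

⟨σ_x⟩ = 2 Re(a* b)/(|a|²+|b|²) with a = 4, b = -5.
a* b = -20, so ⟨σ_x⟩ = -40/41.

-0.976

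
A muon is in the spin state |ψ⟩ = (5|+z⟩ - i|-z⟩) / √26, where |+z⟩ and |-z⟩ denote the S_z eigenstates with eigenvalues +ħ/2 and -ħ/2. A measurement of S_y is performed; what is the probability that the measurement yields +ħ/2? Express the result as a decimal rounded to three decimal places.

0.308

|+y⟩ = (|+z⟩ + i|-z⟩)/√2, so ⟨+y|ψ⟩ = (4) / (√2·√26).
P = |4|² / 52 = 16/52.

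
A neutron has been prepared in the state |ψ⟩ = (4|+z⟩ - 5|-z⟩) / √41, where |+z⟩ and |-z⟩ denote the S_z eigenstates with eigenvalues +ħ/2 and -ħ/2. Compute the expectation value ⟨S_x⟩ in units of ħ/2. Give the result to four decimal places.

⟨σ_x⟩ = 2 Re(a* b)/(|a|²+|b|²) with a = 4, b = -5.
a* b = -20, so ⟨σ_x⟩ = -40/41.
⟨S_x⟩ = (ħ/2)·⟨σ_x⟩.

-0.9756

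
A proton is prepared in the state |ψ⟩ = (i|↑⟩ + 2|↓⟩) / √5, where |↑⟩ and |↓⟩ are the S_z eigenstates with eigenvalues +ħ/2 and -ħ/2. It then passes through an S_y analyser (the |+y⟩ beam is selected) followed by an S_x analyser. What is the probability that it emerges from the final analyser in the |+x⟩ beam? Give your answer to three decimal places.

First analyser (S_y): P(|+y⟩) = |⟨+y|ψ⟩|² = 1/10.
After stage 1 the state is |+y⟩; P(|+x⟩) = |⟨+x|+y⟩|² = 1/2.
Joint probability = 1/10 × 1/2 = 0.050.

0.050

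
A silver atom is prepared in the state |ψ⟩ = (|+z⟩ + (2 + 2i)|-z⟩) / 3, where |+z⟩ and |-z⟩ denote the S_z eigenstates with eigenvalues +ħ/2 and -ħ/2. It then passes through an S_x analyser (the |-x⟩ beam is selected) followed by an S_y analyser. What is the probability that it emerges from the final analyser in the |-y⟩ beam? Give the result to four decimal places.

0.1389

First analyser (S_x): P(|-x⟩) = |⟨-x|ψ⟩|² = 5/18.
After stage 1 the state is |-x⟩; P(|-y⟩) = |⟨-y|-x⟩|² = 1/2.
Joint probability = 5/18 × 1/2 = 0.1389.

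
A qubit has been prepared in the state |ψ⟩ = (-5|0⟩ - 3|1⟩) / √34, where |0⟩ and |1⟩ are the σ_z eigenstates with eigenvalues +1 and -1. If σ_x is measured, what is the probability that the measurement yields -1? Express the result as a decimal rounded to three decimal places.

0.059

|-x⟩ = (|0⟩ - |1⟩)/√2, so ⟨-x|ψ⟩ = (-2) / (√2·√34).
P = |-2|² / 68 = 4/68.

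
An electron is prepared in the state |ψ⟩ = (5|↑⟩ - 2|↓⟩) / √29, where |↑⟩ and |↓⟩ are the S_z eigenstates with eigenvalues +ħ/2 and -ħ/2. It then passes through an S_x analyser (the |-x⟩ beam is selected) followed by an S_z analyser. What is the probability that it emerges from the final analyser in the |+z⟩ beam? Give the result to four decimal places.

0.4224

First analyser (S_x): P(|-x⟩) = |⟨-x|ψ⟩|² = 49/58.
After stage 1 the state is |-x⟩; P(|+z⟩) = |⟨+z|-x⟩|² = 1/2.
Joint probability = 49/58 × 1/2 = 0.4224.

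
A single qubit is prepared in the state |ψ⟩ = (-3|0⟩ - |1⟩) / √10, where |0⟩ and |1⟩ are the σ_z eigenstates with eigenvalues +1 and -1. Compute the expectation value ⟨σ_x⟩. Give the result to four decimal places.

⟨σ_x⟩ = 2 Re(a* b)/(|a|²+|b|²) with a = -3, b = -1.
a* b = 3, so ⟨σ_x⟩ = 6/10.

0.6000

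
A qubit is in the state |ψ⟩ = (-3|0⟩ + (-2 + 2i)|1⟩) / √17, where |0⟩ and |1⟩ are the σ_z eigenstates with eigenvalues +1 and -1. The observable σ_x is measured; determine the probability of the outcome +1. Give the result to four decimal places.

|+x⟩ = (|0⟩ + |1⟩)/√2, so ⟨+x|ψ⟩ = (-5 + 2i) / (√2·√17).
P = |-5 + 2i|² / 34 = 29/34.

0.8529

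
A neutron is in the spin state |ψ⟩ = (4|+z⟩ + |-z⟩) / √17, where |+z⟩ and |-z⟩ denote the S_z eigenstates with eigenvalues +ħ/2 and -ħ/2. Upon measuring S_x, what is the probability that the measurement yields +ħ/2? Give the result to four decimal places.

0.7353

|+x⟩ = (|+z⟩ + |-z⟩)/√2, so ⟨+x|ψ⟩ = (5) / (√2·√17).
P = |5|² / 34 = 25/34.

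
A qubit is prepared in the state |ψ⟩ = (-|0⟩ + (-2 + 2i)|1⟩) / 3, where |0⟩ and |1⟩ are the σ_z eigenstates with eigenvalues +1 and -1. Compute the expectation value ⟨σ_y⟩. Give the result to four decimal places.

⟨σ_y⟩ = 2 Im(a* b)/(|a|²+|b|²) with a = -1, b = (-2 + 2i).
a* b = (2 - 2i), so ⟨σ_y⟩ = -4/9.

-0.4444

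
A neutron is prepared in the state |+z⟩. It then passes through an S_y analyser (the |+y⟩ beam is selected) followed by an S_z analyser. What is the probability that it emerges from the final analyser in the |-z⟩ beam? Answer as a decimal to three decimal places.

First analyser (S_y): from |+z⟩, P(|+y⟩) = 1/2.
After stage 1 the state is |+y⟩; P(|-z⟩) = |⟨-z|+y⟩|² = 1/2.
Joint probability = 1/2 × 1/2 = 0.250.

0.250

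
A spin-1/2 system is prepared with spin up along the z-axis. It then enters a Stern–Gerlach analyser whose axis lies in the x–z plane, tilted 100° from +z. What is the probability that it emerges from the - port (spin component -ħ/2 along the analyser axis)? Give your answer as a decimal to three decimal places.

0.587

For spin-½, the probability of finding spin-up along an axis at angle θ to the initial spin direction is cos²(θ/2); spin-down is sin²(θ/2).
θ = 100°, so P = sin²(50°) ≈ 0.587.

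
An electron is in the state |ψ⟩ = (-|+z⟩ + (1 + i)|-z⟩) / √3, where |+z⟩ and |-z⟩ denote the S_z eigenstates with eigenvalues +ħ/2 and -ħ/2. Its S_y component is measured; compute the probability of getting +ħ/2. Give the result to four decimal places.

|+y⟩ = (|+z⟩ + i|-z⟩)/√2, so ⟨+y|ψ⟩ = (-i) / (√2·√3).
P = |-i|² / 6 = 1/6.

0.1667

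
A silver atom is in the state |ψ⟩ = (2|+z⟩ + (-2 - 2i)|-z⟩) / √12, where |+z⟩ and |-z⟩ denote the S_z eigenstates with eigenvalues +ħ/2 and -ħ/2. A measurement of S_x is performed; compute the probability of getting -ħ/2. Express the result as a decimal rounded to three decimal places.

|-x⟩ = (|+z⟩ - |-z⟩)/√2, so ⟨-x|ψ⟩ = (4 + 2i) / (√2·√12).
P = |4 + 2i|² / 24 = 20/24.

0.833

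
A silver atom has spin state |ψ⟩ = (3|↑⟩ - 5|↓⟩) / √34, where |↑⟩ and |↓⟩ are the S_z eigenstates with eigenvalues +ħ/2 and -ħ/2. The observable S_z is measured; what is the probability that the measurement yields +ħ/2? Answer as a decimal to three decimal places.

The +ħ/2 outcome corresponds to |↑⟩. Its amplitude in |ψ⟩ is 3/√34.
P = |3|² / 34 = 9/34.

0.265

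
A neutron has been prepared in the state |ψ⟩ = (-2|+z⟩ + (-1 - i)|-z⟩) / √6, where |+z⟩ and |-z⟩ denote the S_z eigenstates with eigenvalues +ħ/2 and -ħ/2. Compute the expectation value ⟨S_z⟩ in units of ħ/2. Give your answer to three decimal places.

⟨σ_z⟩ = |a|² - |b|² divided by |a|²+|b|², with a, b the |+z⟩, |-z⟩ amplitudes.
= (4 - 2)/6 = 2/6.
⟨S_z⟩ = (ħ/2)·⟨σ_z⟩.

0.333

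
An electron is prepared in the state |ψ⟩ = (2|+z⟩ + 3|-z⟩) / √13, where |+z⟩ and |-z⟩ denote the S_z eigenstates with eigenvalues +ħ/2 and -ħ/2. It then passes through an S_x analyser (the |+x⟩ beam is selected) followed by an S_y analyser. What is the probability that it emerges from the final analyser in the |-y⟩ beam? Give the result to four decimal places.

First analyser (S_x): P(|+x⟩) = |⟨+x|ψ⟩|² = 25/26.
After stage 1 the state is |+x⟩; P(|-y⟩) = |⟨-y|+x⟩|² = 1/2.
Joint probability = 25/26 × 1/2 = 0.4808.

0.4808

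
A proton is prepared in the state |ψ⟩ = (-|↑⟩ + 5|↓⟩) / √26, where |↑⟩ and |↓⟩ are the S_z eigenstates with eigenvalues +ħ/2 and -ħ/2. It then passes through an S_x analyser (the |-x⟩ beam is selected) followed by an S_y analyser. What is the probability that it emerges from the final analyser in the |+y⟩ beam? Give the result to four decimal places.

0.3462

First analyser (S_x): P(|-x⟩) = |⟨-x|ψ⟩|² = 36/52.
After stage 1 the state is |-x⟩; P(|+y⟩) = |⟨+y|-x⟩|² = 1/2.
Joint probability = 36/52 × 1/2 = 0.3462.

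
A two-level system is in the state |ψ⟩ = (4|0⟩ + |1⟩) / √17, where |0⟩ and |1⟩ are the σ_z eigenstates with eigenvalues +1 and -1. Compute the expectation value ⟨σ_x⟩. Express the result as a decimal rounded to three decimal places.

⟨σ_x⟩ = 2 Re(a* b)/(|a|²+|b|²) with a = 4, b = 1.
a* b = 4, so ⟨σ_x⟩ = 8/17.

0.471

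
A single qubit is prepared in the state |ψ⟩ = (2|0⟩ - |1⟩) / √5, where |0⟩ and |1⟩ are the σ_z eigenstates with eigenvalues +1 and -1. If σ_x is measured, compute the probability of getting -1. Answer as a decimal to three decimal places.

|-x⟩ = (|0⟩ - |1⟩)/√2, so ⟨-x|ψ⟩ = (3) / (√2·√5).
P = |3|² / 10 = 9/10.

0.900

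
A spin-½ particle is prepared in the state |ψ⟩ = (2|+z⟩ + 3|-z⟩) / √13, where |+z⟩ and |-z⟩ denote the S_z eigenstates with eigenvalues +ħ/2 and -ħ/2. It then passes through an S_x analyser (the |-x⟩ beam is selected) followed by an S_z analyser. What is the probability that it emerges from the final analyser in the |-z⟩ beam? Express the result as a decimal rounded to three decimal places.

0.019

First analyser (S_x): P(|-x⟩) = |⟨-x|ψ⟩|² = 1/26.
After stage 1 the state is |-x⟩; P(|-z⟩) = |⟨-z|-x⟩|² = 1/2.
Joint probability = 1/26 × 1/2 = 0.019.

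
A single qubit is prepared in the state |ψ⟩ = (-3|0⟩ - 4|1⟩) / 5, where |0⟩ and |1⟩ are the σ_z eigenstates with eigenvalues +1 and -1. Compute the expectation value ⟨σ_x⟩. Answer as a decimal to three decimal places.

0.960

⟨σ_x⟩ = 2 Re(a* b)/(|a|²+|b|²) with a = -3, b = -4.
a* b = 12, so ⟨σ_x⟩ = 24/25.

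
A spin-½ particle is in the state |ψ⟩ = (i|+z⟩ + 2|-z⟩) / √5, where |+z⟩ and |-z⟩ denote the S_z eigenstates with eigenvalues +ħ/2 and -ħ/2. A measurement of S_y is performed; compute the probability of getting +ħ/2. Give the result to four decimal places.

0.1000

|+y⟩ = (|+z⟩ + i|-z⟩)/√2, so ⟨+y|ψ⟩ = (-i) / (√2·√5).
P = |-i|² / 10 = 1/10.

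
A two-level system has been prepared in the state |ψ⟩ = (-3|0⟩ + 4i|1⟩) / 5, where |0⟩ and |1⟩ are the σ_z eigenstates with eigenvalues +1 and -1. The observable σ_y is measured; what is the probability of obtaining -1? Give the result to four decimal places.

0.9800

|-y⟩ = (|0⟩ - i|1⟩)/√2, so ⟨-y|ψ⟩ = (-7) / (√2·5).
P = |-7|² / 50 = 49/50.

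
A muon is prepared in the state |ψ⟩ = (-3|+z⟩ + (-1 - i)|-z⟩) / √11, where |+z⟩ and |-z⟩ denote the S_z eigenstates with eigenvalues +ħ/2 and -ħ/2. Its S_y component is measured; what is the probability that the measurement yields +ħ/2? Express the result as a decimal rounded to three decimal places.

0.773

|+y⟩ = (|+z⟩ + i|-z⟩)/√2, so ⟨+y|ψ⟩ = (-4 + i) / (√2·√11).
P = |-4 + i|² / 22 = 17/22.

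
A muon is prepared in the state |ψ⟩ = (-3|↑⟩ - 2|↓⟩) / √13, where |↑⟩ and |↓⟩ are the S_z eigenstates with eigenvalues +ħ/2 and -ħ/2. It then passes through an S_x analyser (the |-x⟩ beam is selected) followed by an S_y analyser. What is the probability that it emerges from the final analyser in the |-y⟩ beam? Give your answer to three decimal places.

First analyser (S_x): P(|-x⟩) = |⟨-x|ψ⟩|² = 1/26.
After stage 1 the state is |-x⟩; P(|-y⟩) = |⟨-y|-x⟩|² = 1/2.
Joint probability = 1/26 × 1/2 = 0.019.

0.019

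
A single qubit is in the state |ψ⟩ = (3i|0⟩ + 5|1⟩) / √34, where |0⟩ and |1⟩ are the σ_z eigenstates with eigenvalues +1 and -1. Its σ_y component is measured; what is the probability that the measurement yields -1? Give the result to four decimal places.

|-y⟩ = (|0⟩ - i|1⟩)/√2, so ⟨-y|ψ⟩ = (8i) / (√2·√34).
P = |8i|² / 68 = 64/68.

0.9412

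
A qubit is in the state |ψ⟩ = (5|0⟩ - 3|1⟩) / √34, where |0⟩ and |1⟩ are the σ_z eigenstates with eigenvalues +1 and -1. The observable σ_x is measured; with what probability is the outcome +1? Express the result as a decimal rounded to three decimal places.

|+x⟩ = (|0⟩ + |1⟩)/√2, so ⟨+x|ψ⟩ = (2) / (√2·√34).
P = |2|² / 68 = 4/68.

0.059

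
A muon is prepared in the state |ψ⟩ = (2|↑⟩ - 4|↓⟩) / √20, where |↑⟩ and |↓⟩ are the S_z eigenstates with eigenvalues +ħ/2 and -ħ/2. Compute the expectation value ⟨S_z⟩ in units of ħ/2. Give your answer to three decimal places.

⟨σ_z⟩ = |a|² - |b|² divided by |a|²+|b|², with a, b the |↑⟩, |↓⟩ amplitudes.
= (4 - 16)/20 = -12/20.
⟨S_z⟩ = (ħ/2)·⟨σ_z⟩.

-0.600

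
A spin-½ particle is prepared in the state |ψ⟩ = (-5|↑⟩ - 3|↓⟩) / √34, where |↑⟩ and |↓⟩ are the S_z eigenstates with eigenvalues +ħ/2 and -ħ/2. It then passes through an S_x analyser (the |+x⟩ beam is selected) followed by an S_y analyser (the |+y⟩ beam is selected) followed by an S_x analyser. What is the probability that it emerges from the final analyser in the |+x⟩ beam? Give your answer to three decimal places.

0.235

First analyser (S_x): P(|+x⟩) = |⟨+x|ψ⟩|² = 64/68.
After stage 1 the state is |+x⟩; P(|+y⟩) = |⟨+y|+x⟩|² = 1/2.
After stage 2 the state is |+y⟩; P(|+x⟩) = |⟨+x|+y⟩|² = 1/2.
Joint probability = 64/68 × 1/2 × 1/2 = 0.235.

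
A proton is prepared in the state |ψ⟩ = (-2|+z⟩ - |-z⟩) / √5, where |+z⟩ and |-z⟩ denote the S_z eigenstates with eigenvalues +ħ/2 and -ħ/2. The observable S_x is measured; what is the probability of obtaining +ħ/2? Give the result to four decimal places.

0.9000

|+x⟩ = (|+z⟩ + |-z⟩)/√2, so ⟨+x|ψ⟩ = (-3) / (√2·√5).
P = |-3|² / 10 = 9/10.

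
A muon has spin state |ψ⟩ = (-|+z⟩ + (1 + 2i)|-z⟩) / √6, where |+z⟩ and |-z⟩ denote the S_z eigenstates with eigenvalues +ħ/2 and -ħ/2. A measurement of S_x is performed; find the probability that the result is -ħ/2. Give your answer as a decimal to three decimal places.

|-x⟩ = (|+z⟩ - |-z⟩)/√2, so ⟨-x|ψ⟩ = (-2 - 2i) / (√2·√6).
P = |-2 - 2i|² / 12 = 8/12.

0.667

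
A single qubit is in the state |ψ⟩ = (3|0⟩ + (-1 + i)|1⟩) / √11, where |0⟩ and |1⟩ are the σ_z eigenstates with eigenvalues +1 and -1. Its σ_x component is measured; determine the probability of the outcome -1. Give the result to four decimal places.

0.7727

|-x⟩ = (|0⟩ - |1⟩)/√2, so ⟨-x|ψ⟩ = (4 - i) / (√2·√11).
P = |4 - i|² / 22 = 17/22.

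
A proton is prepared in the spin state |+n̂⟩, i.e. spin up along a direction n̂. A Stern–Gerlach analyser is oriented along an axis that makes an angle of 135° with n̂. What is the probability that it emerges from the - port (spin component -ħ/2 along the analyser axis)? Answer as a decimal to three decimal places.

0.854

For spin-½, the probability of finding spin-up along an axis at angle θ to the initial spin direction is cos²(θ/2); spin-down is sin²(θ/2).
θ = 135°, so P = sin²(67.5°) ≈ 0.854.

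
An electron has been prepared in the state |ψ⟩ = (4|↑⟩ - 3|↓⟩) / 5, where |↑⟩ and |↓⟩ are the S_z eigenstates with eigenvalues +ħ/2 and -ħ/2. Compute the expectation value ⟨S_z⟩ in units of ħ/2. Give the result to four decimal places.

⟨σ_z⟩ = |a|² - |b|² divided by |a|²+|b|², with a, b the |↑⟩, |↓⟩ amplitudes.
= (16 - 9)/25 = 7/25.
⟨S_z⟩ = (ħ/2)·⟨σ_z⟩.

0.2800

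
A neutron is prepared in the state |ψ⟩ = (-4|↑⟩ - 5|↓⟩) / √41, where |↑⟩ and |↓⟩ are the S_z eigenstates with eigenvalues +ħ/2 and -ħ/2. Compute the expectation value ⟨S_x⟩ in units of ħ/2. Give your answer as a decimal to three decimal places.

0.976

⟨σ_x⟩ = 2 Re(a* b)/(|a|²+|b|²) with a = -4, b = -5.
a* b = 20, so ⟨σ_x⟩ = 40/41.
⟨S_x⟩ = (ħ/2)·⟨σ_x⟩.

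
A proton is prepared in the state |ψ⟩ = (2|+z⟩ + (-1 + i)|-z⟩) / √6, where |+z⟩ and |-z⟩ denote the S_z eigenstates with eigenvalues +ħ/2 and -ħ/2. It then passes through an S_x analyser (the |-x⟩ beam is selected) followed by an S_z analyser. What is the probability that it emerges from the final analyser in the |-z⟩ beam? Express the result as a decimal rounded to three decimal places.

0.417

First analyser (S_x): P(|-x⟩) = |⟨-x|ψ⟩|² = 10/12.
After stage 1 the state is |-x⟩; P(|-z⟩) = |⟨-z|-x⟩|² = 1/2.
Joint probability = 10/12 × 1/2 = 0.417.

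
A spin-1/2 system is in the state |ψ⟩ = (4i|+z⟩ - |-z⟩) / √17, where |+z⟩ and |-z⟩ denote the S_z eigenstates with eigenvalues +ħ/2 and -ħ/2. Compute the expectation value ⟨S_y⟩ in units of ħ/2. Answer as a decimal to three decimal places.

0.471

⟨σ_y⟩ = 2 Im(a* b)/(|a|²+|b|²) with a = 4i, b = -1.
a* b = 4i, so ⟨σ_y⟩ = 8/17.
⟨S_y⟩ = (ħ/2)·⟨σ_y⟩.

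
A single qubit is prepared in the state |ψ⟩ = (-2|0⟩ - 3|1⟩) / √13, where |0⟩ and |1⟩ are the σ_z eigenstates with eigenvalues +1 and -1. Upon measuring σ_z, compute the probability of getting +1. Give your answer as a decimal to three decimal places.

0.308

The +1 outcome corresponds to |0⟩. Its amplitude in |ψ⟩ is -2/√13.
P = |-2|² / 13 = 4/13.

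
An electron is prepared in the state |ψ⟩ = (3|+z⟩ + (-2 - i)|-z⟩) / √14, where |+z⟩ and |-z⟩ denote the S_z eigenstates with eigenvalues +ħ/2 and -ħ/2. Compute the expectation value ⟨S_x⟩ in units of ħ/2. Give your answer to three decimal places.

⟨σ_x⟩ = 2 Re(a* b)/(|a|²+|b|²) with a = 3, b = (-2 - i).
a* b = (-6 - 3i), so ⟨σ_x⟩ = -12/14.
⟨S_x⟩ = (ħ/2)·⟨σ_x⟩.

-0.857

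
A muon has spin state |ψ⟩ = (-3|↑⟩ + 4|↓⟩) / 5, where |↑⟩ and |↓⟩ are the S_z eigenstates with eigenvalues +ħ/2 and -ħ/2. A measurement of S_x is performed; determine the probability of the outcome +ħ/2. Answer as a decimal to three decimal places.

|+x⟩ = (|↑⟩ + |↓⟩)/√2, so ⟨+x|ψ⟩ = (1) / (√2·5).
P = |1|² / 50 = 1/50.

0.020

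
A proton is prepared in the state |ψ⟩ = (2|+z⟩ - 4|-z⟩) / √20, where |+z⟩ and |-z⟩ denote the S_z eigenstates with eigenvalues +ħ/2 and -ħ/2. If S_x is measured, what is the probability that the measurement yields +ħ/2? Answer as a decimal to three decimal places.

0.100

|+x⟩ = (|+z⟩ + |-z⟩)/√2, so ⟨+x|ψ⟩ = (-2) / (√2·√20).
P = |-2|² / 40 = 4/40.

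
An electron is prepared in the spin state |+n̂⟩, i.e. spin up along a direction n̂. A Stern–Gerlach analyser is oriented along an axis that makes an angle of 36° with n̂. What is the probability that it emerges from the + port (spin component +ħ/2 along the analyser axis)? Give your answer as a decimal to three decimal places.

0.905

For spin-½, the probability of finding spin-up along an axis at angle θ to the initial spin direction is cos²(θ/2); spin-down is sin²(θ/2).
θ = 36°, so P = cos²(18°) ≈ 0.905.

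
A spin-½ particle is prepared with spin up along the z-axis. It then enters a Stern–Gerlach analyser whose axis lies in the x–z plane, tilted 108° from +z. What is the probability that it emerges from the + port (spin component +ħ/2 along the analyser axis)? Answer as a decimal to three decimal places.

0.345

For spin-½, the probability of finding spin-up along an axis at angle θ to the initial spin direction is cos²(θ/2); spin-down is sin²(θ/2).
θ = 108°, so P = cos²(54°) ≈ 0.345.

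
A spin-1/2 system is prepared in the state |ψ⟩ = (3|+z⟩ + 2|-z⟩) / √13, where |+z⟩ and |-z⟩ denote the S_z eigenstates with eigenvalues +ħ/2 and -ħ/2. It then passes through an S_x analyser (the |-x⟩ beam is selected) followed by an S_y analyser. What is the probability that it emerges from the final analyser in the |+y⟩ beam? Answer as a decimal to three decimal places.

0.019

First analyser (S_x): P(|-x⟩) = |⟨-x|ψ⟩|² = 1/26.
After stage 1 the state is |-x⟩; P(|+y⟩) = |⟨+y|-x⟩|² = 1/2.
Joint probability = 1/26 × 1/2 = 0.019.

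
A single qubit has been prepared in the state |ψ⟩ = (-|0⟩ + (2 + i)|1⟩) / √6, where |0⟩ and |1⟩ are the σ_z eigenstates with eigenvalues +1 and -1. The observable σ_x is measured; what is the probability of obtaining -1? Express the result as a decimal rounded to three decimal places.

0.833

|-x⟩ = (|0⟩ - |1⟩)/√2, so ⟨-x|ψ⟩ = (-3 - i) / (√2·√6).
P = |-3 - i|² / 12 = 10/12.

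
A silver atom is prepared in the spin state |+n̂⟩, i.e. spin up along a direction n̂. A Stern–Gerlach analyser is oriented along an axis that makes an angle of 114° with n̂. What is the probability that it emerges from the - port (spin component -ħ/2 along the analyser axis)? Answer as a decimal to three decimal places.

0.703

For spin-½, the probability of finding spin-up along an axis at angle θ to the initial spin direction is cos²(θ/2); spin-down is sin²(θ/2).
θ = 114°, so P = sin²(57°) ≈ 0.703.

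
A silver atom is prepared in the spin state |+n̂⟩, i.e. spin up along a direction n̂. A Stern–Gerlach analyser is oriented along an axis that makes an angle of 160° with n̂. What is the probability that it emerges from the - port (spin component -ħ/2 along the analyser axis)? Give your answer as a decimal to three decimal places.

0.970

For spin-½, the probability of finding spin-up along an axis at angle θ to the initial spin direction is cos²(θ/2); spin-down is sin²(θ/2).
θ = 160°, so P = sin²(80°) ≈ 0.970.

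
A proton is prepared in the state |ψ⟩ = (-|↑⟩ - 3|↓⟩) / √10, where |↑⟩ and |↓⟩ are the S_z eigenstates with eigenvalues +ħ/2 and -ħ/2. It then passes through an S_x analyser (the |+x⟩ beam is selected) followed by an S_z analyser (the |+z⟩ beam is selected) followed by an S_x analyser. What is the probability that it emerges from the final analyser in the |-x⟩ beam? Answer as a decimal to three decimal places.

First analyser (S_x): P(|+x⟩) = |⟨+x|ψ⟩|² = 16/20.
After stage 1 the state is |+x⟩; P(|+z⟩) = |⟨+z|+x⟩|² = 1/2.
After stage 2 the state is |+z⟩; P(|-x⟩) = |⟨-x|+z⟩|² = 1/2.
Joint probability = 16/20 × 1/2 × 1/2 = 0.200.

0.200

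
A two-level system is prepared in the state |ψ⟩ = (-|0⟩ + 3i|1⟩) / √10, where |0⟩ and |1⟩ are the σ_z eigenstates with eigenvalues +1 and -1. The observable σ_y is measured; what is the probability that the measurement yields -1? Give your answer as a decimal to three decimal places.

|-y⟩ = (|0⟩ - i|1⟩)/√2, so ⟨-y|ψ⟩ = (-4) / (√2·√10).
P = |-4|² / 20 = 16/20.

0.800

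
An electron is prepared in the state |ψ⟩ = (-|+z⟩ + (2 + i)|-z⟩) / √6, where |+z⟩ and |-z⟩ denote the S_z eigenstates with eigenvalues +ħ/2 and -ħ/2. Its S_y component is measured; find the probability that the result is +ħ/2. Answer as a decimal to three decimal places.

0.333

|+y⟩ = (|+z⟩ + i|-z⟩)/√2, so ⟨+y|ψ⟩ = (-2i) / (√2·√6).
P = |-2i|² / 12 = 4/12.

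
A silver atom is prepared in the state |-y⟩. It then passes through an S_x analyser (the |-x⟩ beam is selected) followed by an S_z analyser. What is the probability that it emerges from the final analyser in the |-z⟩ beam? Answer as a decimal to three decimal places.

First analyser (S_x): from |-y⟩, P(|-x⟩) = 1/2.
After stage 1 the state is |-x⟩; P(|-z⟩) = |⟨-z|-x⟩|² = 1/2.
Joint probability = 1/2 × 1/2 = 0.250.

0.250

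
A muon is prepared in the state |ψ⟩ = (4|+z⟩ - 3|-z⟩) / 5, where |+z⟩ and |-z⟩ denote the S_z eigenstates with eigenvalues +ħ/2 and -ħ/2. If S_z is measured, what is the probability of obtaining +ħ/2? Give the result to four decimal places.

0.6400

The +ħ/2 outcome corresponds to |+z⟩. Its amplitude in |ψ⟩ is 4/5.
P = |4|² / 25 = 16/25.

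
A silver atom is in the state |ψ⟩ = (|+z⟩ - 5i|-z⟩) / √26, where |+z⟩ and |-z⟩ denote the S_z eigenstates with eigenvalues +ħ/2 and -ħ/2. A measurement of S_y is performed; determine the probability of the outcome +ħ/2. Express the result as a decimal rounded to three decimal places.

0.308

|+y⟩ = (|+z⟩ + i|-z⟩)/√2, so ⟨+y|ψ⟩ = (-4) / (√2·√26).
P = |-4|² / 52 = 16/52.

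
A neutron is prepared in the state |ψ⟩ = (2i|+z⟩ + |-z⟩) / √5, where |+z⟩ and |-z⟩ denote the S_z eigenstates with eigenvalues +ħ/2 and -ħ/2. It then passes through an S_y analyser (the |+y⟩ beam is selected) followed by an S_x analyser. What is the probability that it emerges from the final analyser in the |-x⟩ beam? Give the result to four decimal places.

First analyser (S_y): P(|+y⟩) = |⟨+y|ψ⟩|² = 1/10.
After stage 1 the state is |+y⟩; P(|-x⟩) = |⟨-x|+y⟩|² = 1/2.
Joint probability = 1/10 × 1/2 = 0.0500.

0.0500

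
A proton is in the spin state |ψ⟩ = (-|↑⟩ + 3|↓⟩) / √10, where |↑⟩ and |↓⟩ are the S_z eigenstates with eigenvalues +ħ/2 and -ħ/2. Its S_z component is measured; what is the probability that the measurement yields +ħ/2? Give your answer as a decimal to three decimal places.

The +ħ/2 outcome corresponds to |↑⟩. Its amplitude in |ψ⟩ is -1/√10.
P = |-1|² / 10 = 1/10.

0.100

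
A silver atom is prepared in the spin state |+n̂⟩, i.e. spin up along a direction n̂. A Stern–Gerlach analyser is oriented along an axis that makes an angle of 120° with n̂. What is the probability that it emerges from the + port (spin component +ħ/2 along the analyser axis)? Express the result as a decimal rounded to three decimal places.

For spin-½, the probability of finding spin-up along an axis at angle θ to the initial spin direction is cos²(θ/2); spin-down is sin²(θ/2).
θ = 120°, so P = cos²(60°) ≈ 0.250.

0.250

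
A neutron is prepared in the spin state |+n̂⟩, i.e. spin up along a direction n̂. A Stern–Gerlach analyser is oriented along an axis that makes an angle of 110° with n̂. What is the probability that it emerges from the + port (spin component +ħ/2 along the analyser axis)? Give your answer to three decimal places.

0.329

For spin-½, the probability of finding spin-up along an axis at angle θ to the initial spin direction is cos²(θ/2); spin-down is sin²(θ/2).
θ = 110°, so P = cos²(55°) ≈ 0.329.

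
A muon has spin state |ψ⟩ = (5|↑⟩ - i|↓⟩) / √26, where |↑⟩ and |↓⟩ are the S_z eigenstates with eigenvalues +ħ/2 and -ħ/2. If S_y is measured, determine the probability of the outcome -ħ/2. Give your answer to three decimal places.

0.692

|-y⟩ = (|↑⟩ - i|↓⟩)/√2, so ⟨-y|ψ⟩ = (6) / (√2·√26).
P = |6|² / 52 = 36/52.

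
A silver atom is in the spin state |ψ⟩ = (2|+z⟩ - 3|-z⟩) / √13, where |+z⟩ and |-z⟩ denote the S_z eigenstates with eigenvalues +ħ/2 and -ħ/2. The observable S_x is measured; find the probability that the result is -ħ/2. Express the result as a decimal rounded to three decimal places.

0.962

|-x⟩ = (|+z⟩ - |-z⟩)/√2, so ⟨-x|ψ⟩ = (5) / (√2·√13).
P = |5|² / 26 = 25/26.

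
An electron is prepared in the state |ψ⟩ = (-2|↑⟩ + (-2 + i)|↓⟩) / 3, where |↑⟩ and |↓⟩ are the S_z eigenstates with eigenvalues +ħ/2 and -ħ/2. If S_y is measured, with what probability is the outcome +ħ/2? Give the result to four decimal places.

0.2778

|+y⟩ = (|↑⟩ + i|↓⟩)/√2, so ⟨+y|ψ⟩ = (-1 + 2i) / (√2·3).
P = |-1 + 2i|² / 18 = 5/18.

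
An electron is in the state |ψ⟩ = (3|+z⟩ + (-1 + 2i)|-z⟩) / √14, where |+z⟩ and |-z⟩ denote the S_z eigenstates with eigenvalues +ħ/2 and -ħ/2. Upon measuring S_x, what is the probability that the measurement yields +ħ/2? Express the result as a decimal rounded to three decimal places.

0.286

|+x⟩ = (|+z⟩ + |-z⟩)/√2, so ⟨+x|ψ⟩ = (2 + 2i) / (√2·√14).
P = |2 + 2i|² / 28 = 8/28.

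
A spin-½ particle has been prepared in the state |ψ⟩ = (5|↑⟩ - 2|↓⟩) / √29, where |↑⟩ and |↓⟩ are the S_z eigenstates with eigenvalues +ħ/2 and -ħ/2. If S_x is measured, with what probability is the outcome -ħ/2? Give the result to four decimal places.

|-x⟩ = (|↑⟩ - |↓⟩)/√2, so ⟨-x|ψ⟩ = (7) / (√2·√29).
P = |7|² / 58 = 49/58.

0.8448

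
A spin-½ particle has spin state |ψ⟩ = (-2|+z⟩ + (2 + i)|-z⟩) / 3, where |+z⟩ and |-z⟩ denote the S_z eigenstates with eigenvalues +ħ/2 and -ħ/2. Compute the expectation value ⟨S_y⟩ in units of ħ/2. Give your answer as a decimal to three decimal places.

⟨σ_y⟩ = 2 Im(a* b)/(|a|²+|b|²) with a = -2, b = (2 + i).
a* b = (-4 - 2i), so ⟨σ_y⟩ = -4/9.
⟨S_y⟩ = (ħ/2)·⟨σ_y⟩.

-0.444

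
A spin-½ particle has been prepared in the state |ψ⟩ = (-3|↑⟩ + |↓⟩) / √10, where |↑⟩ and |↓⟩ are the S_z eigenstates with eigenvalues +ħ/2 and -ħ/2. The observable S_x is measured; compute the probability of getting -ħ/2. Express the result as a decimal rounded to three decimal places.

|-x⟩ = (|↑⟩ - |↓⟩)/√2, so ⟨-x|ψ⟩ = (-4) / (√2·√10).
P = |-4|² / 20 = 16/20.

0.800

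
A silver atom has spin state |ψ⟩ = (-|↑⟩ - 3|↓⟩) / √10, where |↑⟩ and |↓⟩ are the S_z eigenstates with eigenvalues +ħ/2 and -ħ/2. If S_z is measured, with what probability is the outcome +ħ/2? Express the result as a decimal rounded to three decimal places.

The +ħ/2 outcome corresponds to |↑⟩. Its amplitude in |ψ⟩ is -1/√10.
P = |-1|² / 10 = 1/10.

0.100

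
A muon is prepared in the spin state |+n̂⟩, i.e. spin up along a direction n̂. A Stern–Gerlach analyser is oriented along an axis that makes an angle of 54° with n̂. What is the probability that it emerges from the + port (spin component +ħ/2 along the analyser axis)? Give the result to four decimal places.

For spin-½, the probability of finding spin-up along an axis at angle θ to the initial spin direction is cos²(θ/2); spin-down is sin²(θ/2).
θ = 54°, so P = cos²(27°) ≈ 0.7939.

0.7939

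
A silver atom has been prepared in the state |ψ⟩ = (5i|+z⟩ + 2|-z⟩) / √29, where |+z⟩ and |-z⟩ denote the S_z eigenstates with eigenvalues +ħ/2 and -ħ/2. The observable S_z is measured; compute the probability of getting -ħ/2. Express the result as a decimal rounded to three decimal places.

0.138

The -ħ/2 outcome corresponds to |-z⟩. Its amplitude in |ψ⟩ is 2/√29.
P = |2|² / 29 = 4/29.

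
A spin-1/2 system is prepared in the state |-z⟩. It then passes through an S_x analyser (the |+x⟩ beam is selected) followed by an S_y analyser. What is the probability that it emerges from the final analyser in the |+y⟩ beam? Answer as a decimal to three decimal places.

0.250

First analyser (S_x): from |-z⟩, P(|+x⟩) = 1/2.
After stage 1 the state is |+x⟩; P(|+y⟩) = |⟨+y|+x⟩|² = 1/2.
Joint probability = 1/2 × 1/2 = 0.250.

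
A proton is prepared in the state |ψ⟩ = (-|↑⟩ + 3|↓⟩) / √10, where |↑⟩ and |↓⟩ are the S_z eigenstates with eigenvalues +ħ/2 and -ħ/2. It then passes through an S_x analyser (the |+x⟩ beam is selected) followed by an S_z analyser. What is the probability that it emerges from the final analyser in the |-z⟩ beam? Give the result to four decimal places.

First analyser (S_x): P(|+x⟩) = |⟨+x|ψ⟩|² = 4/20.
After stage 1 the state is |+x⟩; P(|-z⟩) = |⟨-z|+x⟩|² = 1/2.
Joint probability = 4/20 × 1/2 = 0.1000.

0.1000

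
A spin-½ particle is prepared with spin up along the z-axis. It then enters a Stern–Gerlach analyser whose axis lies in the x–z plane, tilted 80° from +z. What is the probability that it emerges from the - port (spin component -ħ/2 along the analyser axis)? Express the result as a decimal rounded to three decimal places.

0.413

For spin-½, the probability of finding spin-up along an axis at angle θ to the initial spin direction is cos²(θ/2); spin-down is sin²(θ/2).
θ = 80°, so P = sin²(40°) ≈ 0.413.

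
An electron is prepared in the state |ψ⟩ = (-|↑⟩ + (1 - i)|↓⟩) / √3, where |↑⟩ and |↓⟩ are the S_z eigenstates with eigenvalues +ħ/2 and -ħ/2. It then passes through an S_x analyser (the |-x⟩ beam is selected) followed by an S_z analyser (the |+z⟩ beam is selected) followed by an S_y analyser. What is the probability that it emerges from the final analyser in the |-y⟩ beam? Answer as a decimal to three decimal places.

0.208

First analyser (S_x): P(|-x⟩) = |⟨-x|ψ⟩|² = 5/6.
After stage 1 the state is |-x⟩; P(|+z⟩) = |⟨+z|-x⟩|² = 1/2.
After stage 2 the state is |+z⟩; P(|-y⟩) = |⟨-y|+z⟩|² = 1/2.
Joint probability = 5/6 × 1/2 × 1/2 = 0.208.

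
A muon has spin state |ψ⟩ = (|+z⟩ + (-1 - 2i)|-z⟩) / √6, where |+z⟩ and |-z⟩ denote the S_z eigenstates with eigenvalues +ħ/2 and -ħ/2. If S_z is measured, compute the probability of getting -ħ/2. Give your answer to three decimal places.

The -ħ/2 outcome corresponds to |-z⟩. Its amplitude in |ψ⟩ is (-1 - 2i)/√6.
P = |-1 - 2i|² / 6 = 5/6.

0.833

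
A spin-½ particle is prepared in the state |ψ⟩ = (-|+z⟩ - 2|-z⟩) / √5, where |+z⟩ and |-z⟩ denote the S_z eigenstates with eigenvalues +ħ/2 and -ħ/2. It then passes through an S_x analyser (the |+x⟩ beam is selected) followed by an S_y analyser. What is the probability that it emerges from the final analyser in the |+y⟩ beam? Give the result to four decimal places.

First analyser (S_x): P(|+x⟩) = |⟨+x|ψ⟩|² = 9/10.
After stage 1 the state is |+x⟩; P(|+y⟩) = |⟨+y|+x⟩|² = 1/2.
Joint probability = 9/10 × 1/2 = 0.4500.

0.4500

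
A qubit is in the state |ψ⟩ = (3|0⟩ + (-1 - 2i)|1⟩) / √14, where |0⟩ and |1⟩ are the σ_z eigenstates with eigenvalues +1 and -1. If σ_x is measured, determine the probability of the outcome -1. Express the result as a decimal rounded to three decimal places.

0.714

|-x⟩ = (|0⟩ - |1⟩)/√2, so ⟨-x|ψ⟩ = (4 + 2i) / (√2·√14).
P = |4 + 2i|² / 28 = 20/28.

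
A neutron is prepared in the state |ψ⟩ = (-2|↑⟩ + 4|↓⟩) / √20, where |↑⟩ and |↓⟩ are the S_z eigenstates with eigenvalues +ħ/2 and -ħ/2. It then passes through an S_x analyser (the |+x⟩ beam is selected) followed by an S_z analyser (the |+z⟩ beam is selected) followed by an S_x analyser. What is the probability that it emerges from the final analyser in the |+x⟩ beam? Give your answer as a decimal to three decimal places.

0.025

First analyser (S_x): P(|+x⟩) = |⟨+x|ψ⟩|² = 4/40.
After stage 1 the state is |+x⟩; P(|+z⟩) = |⟨+z|+x⟩|² = 1/2.
After stage 2 the state is |+z⟩; P(|+x⟩) = |⟨+x|+z⟩|² = 1/2.
Joint probability = 4/40 × 1/2 × 1/2 = 0.025.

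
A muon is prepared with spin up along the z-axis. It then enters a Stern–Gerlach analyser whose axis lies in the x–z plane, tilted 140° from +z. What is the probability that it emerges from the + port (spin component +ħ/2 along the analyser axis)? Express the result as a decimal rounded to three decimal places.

For spin-½, the probability of finding spin-up along an axis at angle θ to the initial spin direction is cos²(θ/2); spin-down is sin²(θ/2).
θ = 140°, so P = cos²(70°) ≈ 0.117.

0.117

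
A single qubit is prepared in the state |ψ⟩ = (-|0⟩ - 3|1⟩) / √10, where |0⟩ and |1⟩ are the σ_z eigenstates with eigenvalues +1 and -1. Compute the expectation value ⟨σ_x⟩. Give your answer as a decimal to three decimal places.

0.600

⟨σ_x⟩ = 2 Re(a* b)/(|a|²+|b|²) with a = -1, b = -3.
a* b = 3, so ⟨σ_x⟩ = 6/10.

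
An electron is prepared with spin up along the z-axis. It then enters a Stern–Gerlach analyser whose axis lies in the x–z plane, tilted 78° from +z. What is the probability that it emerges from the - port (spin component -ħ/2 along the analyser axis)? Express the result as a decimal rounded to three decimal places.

For spin-½, the probability of finding spin-up along an axis at angle θ to the initial spin direction is cos²(θ/2); spin-down is sin²(θ/2).
θ = 78°, so P = sin²(39°) ≈ 0.396.

0.396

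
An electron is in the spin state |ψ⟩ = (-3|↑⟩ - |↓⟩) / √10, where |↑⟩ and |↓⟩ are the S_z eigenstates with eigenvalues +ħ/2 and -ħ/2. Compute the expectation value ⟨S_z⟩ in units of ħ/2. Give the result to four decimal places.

0.8000

⟨σ_z⟩ = |a|² - |b|² divided by |a|²+|b|², with a, b the |↑⟩, |↓⟩ amplitudes.
= (9 - 1)/10 = 8/10.
⟨S_z⟩ = (ħ/2)·⟨σ_z⟩.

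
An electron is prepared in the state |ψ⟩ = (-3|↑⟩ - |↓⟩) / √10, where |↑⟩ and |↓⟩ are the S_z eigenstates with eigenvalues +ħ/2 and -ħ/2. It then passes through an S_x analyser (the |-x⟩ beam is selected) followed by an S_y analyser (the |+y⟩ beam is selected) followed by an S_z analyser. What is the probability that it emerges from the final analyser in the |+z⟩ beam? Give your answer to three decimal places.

0.050

First analyser (S_x): P(|-x⟩) = |⟨-x|ψ⟩|² = 4/20.
After stage 1 the state is |-x⟩; P(|+y⟩) = |⟨+y|-x⟩|² = 1/2.
After stage 2 the state is |+y⟩; P(|+z⟩) = |⟨+z|+y⟩|² = 1/2.
Joint probability = 4/20 × 1/2 × 1/2 = 0.050.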